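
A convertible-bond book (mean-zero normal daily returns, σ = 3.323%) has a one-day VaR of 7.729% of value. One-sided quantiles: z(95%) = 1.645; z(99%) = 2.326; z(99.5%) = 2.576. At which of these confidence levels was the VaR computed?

Implied z = VaR/σ = 7.729 / 3.323 = 2.326.
This matches z(99%) = 2.326.

99%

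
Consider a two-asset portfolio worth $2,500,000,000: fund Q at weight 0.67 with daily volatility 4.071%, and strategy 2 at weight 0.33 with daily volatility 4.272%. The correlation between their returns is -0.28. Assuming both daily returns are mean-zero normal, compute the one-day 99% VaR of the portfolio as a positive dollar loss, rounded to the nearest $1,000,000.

$157,000,000

σ_p² = 0.67²·4.071² + 0.33²·4.272² + 2·-0.28·0.67·0.33·4.071·4.272 = 7.2737 (%²).
σ_p = √7.2737 = 2.697%.
At 99%, z = 2.326.
VaR = 2.326 × 2.697% = 6.273%; on $2,500,000,000 that is $156,825,000.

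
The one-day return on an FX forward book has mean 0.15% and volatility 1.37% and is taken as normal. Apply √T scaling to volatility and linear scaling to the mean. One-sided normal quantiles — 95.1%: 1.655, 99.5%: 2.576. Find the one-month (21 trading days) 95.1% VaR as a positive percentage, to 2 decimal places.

σ_{21d} = 1.37% × √21 = 6.278%; μ_{21d} = 21 × 0.15% = 3.150%.
VaR = −(3.150%) + 1.655 × 6.278% = 7.240%.

7.24%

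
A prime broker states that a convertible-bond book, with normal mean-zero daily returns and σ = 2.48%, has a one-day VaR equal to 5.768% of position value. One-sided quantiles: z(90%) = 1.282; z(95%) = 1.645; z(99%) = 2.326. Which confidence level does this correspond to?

Implied z = VaR/σ = 5.768 / 2.48 = 2.326.
This matches z(99%) = 2.326.

99%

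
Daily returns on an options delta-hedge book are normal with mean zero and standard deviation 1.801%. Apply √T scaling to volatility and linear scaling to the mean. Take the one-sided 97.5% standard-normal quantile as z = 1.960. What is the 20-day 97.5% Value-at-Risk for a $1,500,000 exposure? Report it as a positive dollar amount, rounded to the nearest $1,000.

$237,000

σ_{20d} = 1.801% × √20 = 8.054%.
VaR = 1.960 × 8.054% = 15.786%.
On $1,500,000: 0.15786 × $1,500,000 = $236,790.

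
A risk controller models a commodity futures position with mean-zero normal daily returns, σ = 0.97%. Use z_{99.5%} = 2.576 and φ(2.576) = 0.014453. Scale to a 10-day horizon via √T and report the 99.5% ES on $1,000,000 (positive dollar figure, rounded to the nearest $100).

$88,700

σ_{10d} = 0.97% × √10 = 3.067%.
ES multiplier = φ(z)/(1−α) = 0.014453/0.005 = 2.891.
ES = 3.067% × 2.891 = 8.867%; on $1,000,000: $88,670.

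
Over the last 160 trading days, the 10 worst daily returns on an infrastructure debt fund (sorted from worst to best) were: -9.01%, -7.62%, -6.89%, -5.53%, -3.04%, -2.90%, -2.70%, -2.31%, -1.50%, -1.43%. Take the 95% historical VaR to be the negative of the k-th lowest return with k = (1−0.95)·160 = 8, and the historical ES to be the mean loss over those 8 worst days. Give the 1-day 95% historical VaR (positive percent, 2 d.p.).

2.31%

k = 8; the 8th lowest return is -2.31%, so VaR = 2.31%.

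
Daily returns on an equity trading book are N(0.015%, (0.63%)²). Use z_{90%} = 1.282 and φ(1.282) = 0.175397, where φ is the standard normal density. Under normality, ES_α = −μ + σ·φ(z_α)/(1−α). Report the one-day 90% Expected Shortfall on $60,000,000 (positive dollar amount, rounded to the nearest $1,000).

$654,000

Tail multiplier: φ(z)/(1−α) = 0.175397 / 0.1 = 1.754.
ES = −(0.015%) + 0.63% × 1.754 = 1.090%.
On $60,000,000: 0.01090 × $60,000,000 = $654,000.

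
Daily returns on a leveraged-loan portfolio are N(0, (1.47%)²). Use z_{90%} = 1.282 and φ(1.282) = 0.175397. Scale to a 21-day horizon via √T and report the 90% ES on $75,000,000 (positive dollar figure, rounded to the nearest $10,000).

σ_{21d} = 1.47% × √21 = 6.736%.
ES multiplier = φ(z)/(1−α) = 0.175397/0.1 = 1.754.
ES = 6.736% × 1.754 = 11.815%; on $75,000,000: $8,861,250.

$8,860,000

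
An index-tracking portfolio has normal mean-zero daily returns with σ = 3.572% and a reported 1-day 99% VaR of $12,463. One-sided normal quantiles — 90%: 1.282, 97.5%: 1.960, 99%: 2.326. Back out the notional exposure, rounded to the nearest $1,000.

VaR as a fraction of value: z·σ = 2.326 × 3.572% = 8.30847%.
Position = $12,463 / 0.0830847 = $150,004.

$150,000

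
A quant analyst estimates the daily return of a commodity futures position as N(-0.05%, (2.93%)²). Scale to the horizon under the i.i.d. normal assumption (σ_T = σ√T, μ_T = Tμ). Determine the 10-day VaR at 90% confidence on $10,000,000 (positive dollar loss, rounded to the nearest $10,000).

$1,240,000

At 90%, z = 1.282.
σ_{10d} = 2.93% × √10 = 9.265%; μ_{10d} = 10 × -0.05% = -0.500%.
VaR = −(-0.500%) + 1.282 × 9.265% = 12.378%.
On $10,000,000: 0.12378 × $10,000,000 = $1,237,800.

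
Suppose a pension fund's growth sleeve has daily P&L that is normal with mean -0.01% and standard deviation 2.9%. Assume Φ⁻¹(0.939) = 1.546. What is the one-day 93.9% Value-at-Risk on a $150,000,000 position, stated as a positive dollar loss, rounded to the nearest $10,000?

VaR = −μ + z·σ = −(-0.01%) + 1.546 × 2.9% = 4.493%.
On $150,000,000: 0.04493 × $150,000,000 = $6,739,500.

$6,740,000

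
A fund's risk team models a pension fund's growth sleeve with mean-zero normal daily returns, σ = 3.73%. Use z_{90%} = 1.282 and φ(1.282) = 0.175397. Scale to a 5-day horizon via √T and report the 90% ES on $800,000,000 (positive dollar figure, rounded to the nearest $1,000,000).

$117,000,000

σ_{5d} = 3.73% × √5 = 8.341%.
ES multiplier = φ(z)/(1−α) = 0.175397/0.1 = 1.754.
ES = 8.341% × 1.754 = 14.630%; on $800,000,000: $117,040,000.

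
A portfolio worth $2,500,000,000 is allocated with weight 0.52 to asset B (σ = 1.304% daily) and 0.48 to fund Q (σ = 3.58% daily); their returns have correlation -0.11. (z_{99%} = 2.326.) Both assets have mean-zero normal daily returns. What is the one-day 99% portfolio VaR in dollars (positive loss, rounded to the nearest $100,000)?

σ_p² = 0.52²·1.304² + 0.48²·3.58² + 2·-0.11·0.52·0.48·1.304·3.58 = 3.1563 (%²).
σ_p = √3.1563 = 1.777%.
VaR = 2.326 × 1.777% = 4.133%; on $2,500,000,000 that is $103,325,000.

$103,300,000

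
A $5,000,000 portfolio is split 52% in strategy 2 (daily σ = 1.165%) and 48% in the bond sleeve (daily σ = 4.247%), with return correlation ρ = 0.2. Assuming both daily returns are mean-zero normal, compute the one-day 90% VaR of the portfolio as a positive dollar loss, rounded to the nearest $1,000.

$144,000

σ_p² = 0.52²·1.165² + 0.48²·4.247² + 2·0.2·0.52·0.48·1.165·4.247 = 5.0167 (%²).
σ_p = √5.0167 = 2.240%.
At 90%, z = 1.282.
VaR = 1.282 × 2.240% = 2.872%; on $5,000,000 that is $143,600.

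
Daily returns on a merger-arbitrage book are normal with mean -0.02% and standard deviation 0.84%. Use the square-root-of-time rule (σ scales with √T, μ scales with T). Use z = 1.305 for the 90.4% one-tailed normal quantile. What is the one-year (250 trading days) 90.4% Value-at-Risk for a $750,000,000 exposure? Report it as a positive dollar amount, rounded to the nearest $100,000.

σ_{250d} = 0.84% × √250 = 13.282%; μ_{250d} = 250 × -0.02% = -5.000%.
VaR = −(-5.000%) + 1.305 × 13.282% = 22.333%.
On $750,000,000: 0.22333 × $750,000,000 = $167,497,500.

$167,500,000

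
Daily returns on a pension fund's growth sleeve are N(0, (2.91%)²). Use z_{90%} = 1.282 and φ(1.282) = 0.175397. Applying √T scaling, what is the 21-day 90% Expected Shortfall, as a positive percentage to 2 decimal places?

23.39%

σ_{21d} = 2.91% × √21 = 13.335%.
ES multiplier = φ(z)/(1−α) = 0.175397/0.1 = 1.754.
ES = 13.335% × 1.754 = 23.390%.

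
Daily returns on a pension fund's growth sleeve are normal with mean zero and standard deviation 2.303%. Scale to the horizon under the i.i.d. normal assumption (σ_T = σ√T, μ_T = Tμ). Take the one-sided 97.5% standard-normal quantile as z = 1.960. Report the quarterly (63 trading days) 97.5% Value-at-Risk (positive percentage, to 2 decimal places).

σ_{63d} = 2.303% × √63 = 18.279%.
VaR = 1.960 × 18.279% = 35.827%.

35.83%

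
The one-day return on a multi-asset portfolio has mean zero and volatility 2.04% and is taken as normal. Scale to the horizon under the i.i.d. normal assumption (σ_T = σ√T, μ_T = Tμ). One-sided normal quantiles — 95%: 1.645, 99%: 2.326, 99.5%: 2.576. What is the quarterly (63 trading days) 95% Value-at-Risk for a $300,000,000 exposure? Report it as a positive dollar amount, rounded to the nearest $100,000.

$79,900,000

σ_{63d} = 2.04% × √63 = 16.192%.
VaR = 1.645 × 16.192% = 26.636%.
On $300,000,000: 0.26636 × $300,000,000 = $79,908,000.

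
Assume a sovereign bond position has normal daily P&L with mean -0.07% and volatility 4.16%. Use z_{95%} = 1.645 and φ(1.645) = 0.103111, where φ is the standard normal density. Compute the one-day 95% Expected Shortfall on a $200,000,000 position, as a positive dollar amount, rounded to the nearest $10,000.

Tail multiplier: φ(z)/(1−α) = 0.103111 / 0.05 = 2.062.
ES = −(-0.07%) + 4.16% × 2.062 = 8.648%.
On $200,000,000: 0.08648 × $200,000,000 = $17,296,000.

$17,300,000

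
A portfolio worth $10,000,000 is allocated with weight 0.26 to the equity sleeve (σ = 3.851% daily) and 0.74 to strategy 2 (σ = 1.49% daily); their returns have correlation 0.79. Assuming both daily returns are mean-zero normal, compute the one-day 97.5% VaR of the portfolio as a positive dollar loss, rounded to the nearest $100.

σ_p² = 0.26²·3.851² + 0.74²·1.49² + 2·0.79·0.26·0.74·3.851·1.49 = 3.9626 (%²).
σ_p = √3.9626 = 1.991%.
At 97.5%, z = 1.960.
VaR = 1.960 × 1.991% = 3.902%; on $10,000,000 that is $390,200.

$390,200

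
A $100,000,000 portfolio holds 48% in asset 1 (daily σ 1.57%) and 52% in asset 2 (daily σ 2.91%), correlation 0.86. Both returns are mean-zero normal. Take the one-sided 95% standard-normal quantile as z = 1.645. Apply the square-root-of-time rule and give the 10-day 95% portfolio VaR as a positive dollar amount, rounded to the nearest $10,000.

$11,420,000

σ_p = √(0.48²·1.57² + 0.52²·2.91² + 2·0.86·0.48·0.52·1.57·2.91) = 2.195%.
σ_{10d} = 2.195% × √10 = 6.941%.
VaR = 1.645 × 6.941% = 11.418%; on $100,000,000 that is $11,418,000.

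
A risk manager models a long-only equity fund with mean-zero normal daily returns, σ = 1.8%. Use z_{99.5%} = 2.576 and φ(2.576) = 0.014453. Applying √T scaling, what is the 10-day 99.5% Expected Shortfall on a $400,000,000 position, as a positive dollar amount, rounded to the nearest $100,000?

σ_{10d} = 1.8% × √10 = 5.692%.
ES multiplier = φ(z)/(1−α) = 0.014453/0.005 = 2.891.
ES = 5.692% × 2.891 = 16.456%; on $400,000,000: $65,824,000.

$65,800,000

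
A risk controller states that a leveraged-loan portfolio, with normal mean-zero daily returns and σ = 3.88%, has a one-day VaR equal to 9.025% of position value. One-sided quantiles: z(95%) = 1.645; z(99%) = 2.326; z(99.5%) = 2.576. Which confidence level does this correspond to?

Implied z = VaR/σ = 9.025 / 3.88 = 2.326.
This matches z(99%) = 2.326.

99%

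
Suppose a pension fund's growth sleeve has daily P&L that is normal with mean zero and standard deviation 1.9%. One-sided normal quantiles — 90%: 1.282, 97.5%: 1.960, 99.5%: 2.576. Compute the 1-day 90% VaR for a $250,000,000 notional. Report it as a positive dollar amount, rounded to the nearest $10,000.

VaR = z·σ = 1.282 × 1.9% = 2.436%.
On $250,000,000: 0.02436 × $250,000,000 = $6,090,000.

$6,090,000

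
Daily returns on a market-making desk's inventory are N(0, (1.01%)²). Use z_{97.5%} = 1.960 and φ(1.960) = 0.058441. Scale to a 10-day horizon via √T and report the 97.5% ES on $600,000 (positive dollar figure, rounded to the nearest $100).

σ_{10d} = 1.01% × √10 = 3.194%.
ES multiplier = φ(z)/(1−α) = 0.058441/0.025 = 2.338.
ES = 3.194% × 2.338 = 7.468%; on $600,000: $44,808.

$44,800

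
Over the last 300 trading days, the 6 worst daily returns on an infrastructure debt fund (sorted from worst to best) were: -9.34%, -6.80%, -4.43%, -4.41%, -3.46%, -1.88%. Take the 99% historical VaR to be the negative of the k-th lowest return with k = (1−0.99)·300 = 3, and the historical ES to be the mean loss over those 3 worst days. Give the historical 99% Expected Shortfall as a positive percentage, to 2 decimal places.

6.86%

The 3 worst returns sum to -20.57%.
ES = −(-20.57%) / 3 = 6.8566…% ≈ 6.86%.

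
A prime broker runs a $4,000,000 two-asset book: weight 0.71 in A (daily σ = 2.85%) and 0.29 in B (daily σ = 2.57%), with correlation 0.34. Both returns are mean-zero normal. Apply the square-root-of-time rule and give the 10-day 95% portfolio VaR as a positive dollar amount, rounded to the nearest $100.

$495,700

σ_p = √(0.71²·2.85² + 0.29²·2.57² + 2·0.34·0.71·0.29·2.85·2.57) = 2.382%.
σ_{10d} = 2.382% × √10 = 7.533%.
z(95%) = 1.645.
VaR = 1.645 × 7.533% = 12.392%; on $4,000,000 that is $495,680.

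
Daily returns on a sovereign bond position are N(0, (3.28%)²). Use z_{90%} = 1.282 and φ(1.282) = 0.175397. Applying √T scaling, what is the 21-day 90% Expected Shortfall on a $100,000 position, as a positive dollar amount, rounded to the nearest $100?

$26,400

σ_{21d} = 3.28% × √21 = 15.031%.
ES multiplier = φ(z)/(1−α) = 0.175397/0.1 = 1.754.
ES = 15.031% × 1.754 = 26.364%; on $100,000: $26,364.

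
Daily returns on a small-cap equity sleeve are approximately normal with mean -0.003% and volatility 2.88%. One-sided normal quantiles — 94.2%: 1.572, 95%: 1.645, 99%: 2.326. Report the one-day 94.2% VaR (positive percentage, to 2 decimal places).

VaR = −μ + z·σ = −(-0.003%) + 1.572 × 2.88% = 4.530%.

4.53%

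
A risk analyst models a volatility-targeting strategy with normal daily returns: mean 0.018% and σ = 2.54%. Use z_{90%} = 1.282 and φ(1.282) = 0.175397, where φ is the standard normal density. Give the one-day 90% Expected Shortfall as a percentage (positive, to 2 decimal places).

4.44%

Tail multiplier: φ(z)/(1−α) = 0.175397 / 0.1 = 1.754.
ES = −(0.018%) + 2.54% × 1.754 = 4.437%.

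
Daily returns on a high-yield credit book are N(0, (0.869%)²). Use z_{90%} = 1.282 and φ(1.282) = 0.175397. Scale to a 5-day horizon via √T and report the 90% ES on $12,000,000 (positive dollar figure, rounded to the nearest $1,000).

$409,000

σ_{5d} = 0.869% × √5 = 1.943%.
ES multiplier = φ(z)/(1−α) = 0.175397/0.1 = 1.754.
ES = 1.943% × 1.754 = 3.408%; on $12,000,000: $408,960.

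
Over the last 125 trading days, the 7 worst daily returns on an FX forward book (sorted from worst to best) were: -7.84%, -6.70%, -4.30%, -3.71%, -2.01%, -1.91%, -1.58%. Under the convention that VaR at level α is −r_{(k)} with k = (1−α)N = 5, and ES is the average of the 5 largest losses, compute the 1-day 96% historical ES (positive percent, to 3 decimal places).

4.912%

The 5 worst returns sum to -24.56%.
ES = −(-24.56%) / 5 = 4.912%.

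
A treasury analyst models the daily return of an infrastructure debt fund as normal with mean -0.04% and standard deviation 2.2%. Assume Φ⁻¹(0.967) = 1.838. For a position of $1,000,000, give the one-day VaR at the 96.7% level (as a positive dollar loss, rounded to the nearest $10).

VaR = −μ + z·σ = −(-0.04%) + 1.838 × 2.2% = 4.084%.
On $1,000,000: 0.04084 × $1,000,000 = $40,840.

$40,840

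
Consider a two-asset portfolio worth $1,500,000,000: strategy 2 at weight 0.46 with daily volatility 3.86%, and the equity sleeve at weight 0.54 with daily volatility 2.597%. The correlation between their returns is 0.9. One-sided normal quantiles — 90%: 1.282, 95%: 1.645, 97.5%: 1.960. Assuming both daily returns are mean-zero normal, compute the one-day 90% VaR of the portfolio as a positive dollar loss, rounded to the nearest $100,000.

σ_p² = 0.46²·3.86² + 0.54²·2.597² + 2·0.9·0.46·0.54·3.86·2.597 = 9.6015 (%²).
σ_p = √9.6015 = 3.099%.
VaR = 1.282 × 3.099% = 3.973%; on $1,500,000,000 that is $59,595,000.

$59,600,000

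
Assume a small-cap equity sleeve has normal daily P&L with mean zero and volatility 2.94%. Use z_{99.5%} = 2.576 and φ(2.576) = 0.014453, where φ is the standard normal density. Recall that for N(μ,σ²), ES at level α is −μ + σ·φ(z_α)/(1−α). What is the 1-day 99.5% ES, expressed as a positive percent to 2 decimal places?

8.50%

Tail multiplier: φ(z)/(1−α) = 0.014453 / 0.005 = 2.891.
ES = 2.94% × 2.891 = 8.500%.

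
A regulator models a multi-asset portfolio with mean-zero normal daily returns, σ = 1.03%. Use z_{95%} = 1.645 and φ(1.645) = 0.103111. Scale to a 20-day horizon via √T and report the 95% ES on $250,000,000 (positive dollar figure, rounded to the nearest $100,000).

σ_{20d} = 1.03% × √20 = 4.606%.
ES multiplier = φ(z)/(1−α) = 0.103111/0.05 = 2.062.
ES = 4.606% × 2.062 = 9.498%; on $250,000,000: $23,745,000.

$23,700,000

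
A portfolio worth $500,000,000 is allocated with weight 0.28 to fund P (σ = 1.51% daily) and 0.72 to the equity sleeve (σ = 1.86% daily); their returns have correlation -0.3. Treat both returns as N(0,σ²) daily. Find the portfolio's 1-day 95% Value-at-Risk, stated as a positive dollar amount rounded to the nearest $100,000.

σ_p² = 0.28²·1.51² + 0.72²·1.86² + 2·-0.3·0.28·0.72·1.51·1.86 = 1.6325 (%²).
σ_p = √1.6325 = 1.278%.
At 95%, z = 1.645.
VaR = 1.645 × 1.278% = 2.102%; on $500,000,000 that is $10,510,000.

$10,500,000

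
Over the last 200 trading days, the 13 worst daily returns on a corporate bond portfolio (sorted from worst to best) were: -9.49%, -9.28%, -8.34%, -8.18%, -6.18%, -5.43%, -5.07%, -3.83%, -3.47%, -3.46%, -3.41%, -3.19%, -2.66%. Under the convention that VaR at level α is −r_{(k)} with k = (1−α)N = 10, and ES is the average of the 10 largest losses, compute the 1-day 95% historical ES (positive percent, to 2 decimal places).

The 10 worst returns sum to -62.73%.
ES = −(-62.73%) / 10 = 6.273% ≈ 6.27%.

6.27%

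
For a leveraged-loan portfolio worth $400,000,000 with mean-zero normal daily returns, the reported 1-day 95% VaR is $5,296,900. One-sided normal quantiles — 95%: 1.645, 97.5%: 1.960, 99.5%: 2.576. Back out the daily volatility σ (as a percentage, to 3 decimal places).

0.805%

VaR as a fraction: $5,296,900 / $400,000,000 = 1.324%.
σ = VaR / z = 1.324% / 1.645 = 0.805%.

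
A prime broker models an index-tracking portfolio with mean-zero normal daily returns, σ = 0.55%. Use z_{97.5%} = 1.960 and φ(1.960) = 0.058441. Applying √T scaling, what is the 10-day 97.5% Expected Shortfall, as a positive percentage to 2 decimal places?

σ_{10d} = 0.55% × √10 = 1.739%.
ES multiplier = φ(z)/(1−α) = 0.058441/0.025 = 2.338.
ES = 1.739% × 2.338 = 4.066%.

4.07%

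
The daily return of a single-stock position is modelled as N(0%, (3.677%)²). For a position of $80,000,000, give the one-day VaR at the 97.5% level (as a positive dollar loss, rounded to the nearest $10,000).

At 97.5% one-sided, z = 1.960.
VaR = z·σ = 1.960 × 3.677% = 7.207%.
On $80,000,000: 0.07207 × $80,000,000 = $5,765,600.

$5,770,000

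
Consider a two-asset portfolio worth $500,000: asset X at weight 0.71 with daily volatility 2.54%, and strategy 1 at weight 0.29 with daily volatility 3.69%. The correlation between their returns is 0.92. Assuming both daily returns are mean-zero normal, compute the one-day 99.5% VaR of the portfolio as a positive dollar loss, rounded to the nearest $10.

$36,310

σ_p² = 0.71²·2.54² + 0.29²·3.69² + 2·0.92·0.71·0.29·2.54·3.69 = 7.9482 (%²).
σ_p = √7.9482 = 2.819%.
At 99.5%, z = 2.576.
VaR = 2.576 × 2.819% = 7.262%; on $500,000 that is $36,310.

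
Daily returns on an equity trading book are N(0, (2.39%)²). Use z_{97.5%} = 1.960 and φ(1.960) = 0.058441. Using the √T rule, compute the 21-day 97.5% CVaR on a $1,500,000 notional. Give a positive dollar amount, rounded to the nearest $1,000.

σ_{21d} = 2.39% × √21 = 10.952%.
ES multiplier = φ(z)/(1−α) = 0.058441/0.025 = 2.338.
ES = 10.952% × 2.338 = 25.606%; on $1,500,000: $384,090.

$384,000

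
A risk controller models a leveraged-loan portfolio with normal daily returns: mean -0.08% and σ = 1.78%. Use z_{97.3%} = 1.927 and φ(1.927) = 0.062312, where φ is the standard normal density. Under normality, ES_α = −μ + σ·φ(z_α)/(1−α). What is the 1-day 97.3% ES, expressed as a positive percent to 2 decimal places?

Tail multiplier: φ(z)/(1−α) = 0.062312 / 0.027 = 2.308.
ES = −(-0.08%) + 1.78% × 2.308 = 4.188%.

4.19%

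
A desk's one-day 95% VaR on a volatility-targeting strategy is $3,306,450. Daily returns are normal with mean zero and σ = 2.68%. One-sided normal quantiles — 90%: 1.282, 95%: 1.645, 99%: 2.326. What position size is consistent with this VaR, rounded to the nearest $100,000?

VaR as a fraction of value: z·σ = 1.645 × 2.68% = 4.4086%.
Position = $3,306,450 / 0.044086 = $75,000,000.

$75,000,000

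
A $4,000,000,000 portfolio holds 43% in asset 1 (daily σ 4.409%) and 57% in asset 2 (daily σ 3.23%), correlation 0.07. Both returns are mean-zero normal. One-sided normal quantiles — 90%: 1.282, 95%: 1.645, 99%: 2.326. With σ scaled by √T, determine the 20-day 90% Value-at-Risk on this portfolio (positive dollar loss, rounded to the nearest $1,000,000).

σ_p = √(0.43²·4.409² + 0.57²·3.23² + 2·0.07·0.43·0.57·4.409·3.23) = 2.734%.
σ_{20d} = 2.734% × √20 = 12.227%.
VaR = 1.282 × 12.227% = 15.675%; on $4,000,000,000 that is $627,000,000.

$627,000,000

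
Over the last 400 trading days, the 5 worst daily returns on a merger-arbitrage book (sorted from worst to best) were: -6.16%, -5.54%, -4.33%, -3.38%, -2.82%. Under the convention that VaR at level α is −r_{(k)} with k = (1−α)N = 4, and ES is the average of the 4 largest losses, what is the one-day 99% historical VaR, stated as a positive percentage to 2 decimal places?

3.38%

k = 4; the 4th lowest return is -3.38%, so VaR = 3.38%.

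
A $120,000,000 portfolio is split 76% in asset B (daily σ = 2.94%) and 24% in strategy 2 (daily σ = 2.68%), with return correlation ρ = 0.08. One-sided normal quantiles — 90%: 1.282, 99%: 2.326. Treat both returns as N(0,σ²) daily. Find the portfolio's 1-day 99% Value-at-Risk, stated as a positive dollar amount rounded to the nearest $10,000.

σ_p² = 0.76²·2.94² + 0.24²·2.68² + 2·0.08·0.76·0.24·2.94·2.68 = 5.6362 (%²).
σ_p = √5.6362 = 2.374%.
VaR = 2.326 × 2.374% = 5.522%; on $120,000,000 that is $6,626,400.

$6,630,000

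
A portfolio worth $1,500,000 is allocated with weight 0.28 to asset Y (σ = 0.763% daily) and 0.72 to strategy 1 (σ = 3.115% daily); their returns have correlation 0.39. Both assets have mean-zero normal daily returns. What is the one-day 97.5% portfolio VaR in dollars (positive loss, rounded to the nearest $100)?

$68,600

σ_p² = 0.28²·0.763² + 0.72²·3.115² + 2·0.39·0.28·0.72·0.763·3.115 = 5.4495 (%²).
σ_p = √5.4495 = 2.334%.
At 97.5%, z = 1.960.
VaR = 1.960 × 2.334% = 4.575%; on $1,500,000 that is $68,625.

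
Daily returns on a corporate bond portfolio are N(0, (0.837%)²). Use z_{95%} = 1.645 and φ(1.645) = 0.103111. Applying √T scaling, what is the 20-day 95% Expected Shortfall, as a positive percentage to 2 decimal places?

σ_{20d} = 0.837% × √20 = 3.743%.
ES multiplier = φ(z)/(1−α) = 0.103111/0.05 = 2.062.
ES = 3.743% × 2.062 = 7.718%.

7.72%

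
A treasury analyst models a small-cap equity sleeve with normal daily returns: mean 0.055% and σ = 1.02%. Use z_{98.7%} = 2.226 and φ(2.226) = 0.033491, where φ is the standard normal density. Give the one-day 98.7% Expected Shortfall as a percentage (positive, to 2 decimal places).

Tail multiplier: φ(z)/(1−α) = 0.033491 / 0.013 = 2.576.
ES = −(0.055%) + 1.02% × 2.576 = 2.573%.

2.57%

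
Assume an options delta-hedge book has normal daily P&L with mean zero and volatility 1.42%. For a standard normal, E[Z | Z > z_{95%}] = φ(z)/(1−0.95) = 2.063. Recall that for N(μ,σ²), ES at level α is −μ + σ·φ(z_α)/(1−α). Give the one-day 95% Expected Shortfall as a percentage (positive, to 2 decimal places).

2.93%

ES = 1.42% × 2.063 = 2.929%.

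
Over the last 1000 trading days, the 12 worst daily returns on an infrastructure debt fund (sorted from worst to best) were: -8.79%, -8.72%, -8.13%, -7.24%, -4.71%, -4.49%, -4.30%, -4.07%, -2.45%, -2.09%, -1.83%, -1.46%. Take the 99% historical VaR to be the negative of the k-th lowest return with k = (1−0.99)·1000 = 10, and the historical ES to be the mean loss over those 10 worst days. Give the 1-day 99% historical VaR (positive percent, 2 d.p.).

2.09%

k = 10; the 10th lowest return is -2.09%, so VaR = 2.09%.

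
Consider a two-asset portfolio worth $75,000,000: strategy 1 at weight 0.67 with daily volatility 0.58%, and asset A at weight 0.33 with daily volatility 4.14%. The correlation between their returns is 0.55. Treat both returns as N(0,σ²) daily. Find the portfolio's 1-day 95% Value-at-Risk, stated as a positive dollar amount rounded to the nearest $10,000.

σ_p² = 0.67²·0.58² + 0.33²·4.14² + 2·0.55·0.67·0.33·0.58·4.14 = 2.6015 (%²).
σ_p = √2.6015 = 1.613%.
At 95%, z = 1.645.
VaR = 1.645 × 1.613% = 2.653%; on $75,000,000 that is $1,989,750.

$1,990,000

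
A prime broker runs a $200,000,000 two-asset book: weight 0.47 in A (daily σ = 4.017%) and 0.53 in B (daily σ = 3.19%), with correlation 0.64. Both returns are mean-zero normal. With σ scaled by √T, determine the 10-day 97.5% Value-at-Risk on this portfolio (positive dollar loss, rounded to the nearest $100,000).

σ_p = √(0.47²·4.017² + 0.53²·3.19² + 2·0.64·0.47·0.53·4.017·3.19) = 3.242%.
σ_{10d} = 3.242% × √10 = 10.252%.
z(97.5%) = 1.960.
VaR = 1.960 × 10.252% = 20.094%; on $200,000,000 that is $40,188,000.

$40,200,000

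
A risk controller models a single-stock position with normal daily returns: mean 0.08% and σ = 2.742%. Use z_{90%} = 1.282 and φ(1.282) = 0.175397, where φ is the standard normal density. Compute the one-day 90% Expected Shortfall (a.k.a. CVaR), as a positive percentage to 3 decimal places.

Tail multiplier: φ(z)/(1−α) = 0.175397 / 0.1 = 1.754.
ES = −(0.08%) + 2.742% × 1.754 = 4.729%.

4.729%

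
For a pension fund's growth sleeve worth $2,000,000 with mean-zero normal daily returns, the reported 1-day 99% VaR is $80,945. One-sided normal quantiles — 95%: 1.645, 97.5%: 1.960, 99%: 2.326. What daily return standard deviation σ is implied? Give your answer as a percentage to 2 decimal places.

VaR as a fraction: $80,945 / $2,000,000 = 4.047%.
σ = VaR / z = 4.047% / 2.326 = 1.740%.

1.74%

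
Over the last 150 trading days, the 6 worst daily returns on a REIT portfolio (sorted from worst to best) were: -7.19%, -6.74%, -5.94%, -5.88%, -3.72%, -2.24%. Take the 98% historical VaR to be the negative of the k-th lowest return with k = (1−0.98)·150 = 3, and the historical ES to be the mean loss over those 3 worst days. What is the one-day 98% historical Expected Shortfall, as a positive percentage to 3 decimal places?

The 3 worst returns sum to -19.87%.
ES = −(-19.87%) / 3 = 6.6233…% ≈ 6.623%.

6.623%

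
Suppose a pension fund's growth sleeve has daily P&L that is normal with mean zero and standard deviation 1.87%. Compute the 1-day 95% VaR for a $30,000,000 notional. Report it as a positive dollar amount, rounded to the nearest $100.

At 95% one-sided, z = 1.645.
VaR = z·σ = 1.645 × 1.87% = 3.076%.
On $30,000,000: 0.03076 × $30,000,000 = $922,800.

$922,800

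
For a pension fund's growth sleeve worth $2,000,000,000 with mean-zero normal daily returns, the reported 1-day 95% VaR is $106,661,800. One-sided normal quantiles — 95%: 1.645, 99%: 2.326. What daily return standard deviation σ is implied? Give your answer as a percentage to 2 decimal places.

VaR as a fraction: $106,661,800 / $2,000,000,000 = 5.333%.
σ = VaR / z = 5.333% / 1.645 = 3.242%.

3.24%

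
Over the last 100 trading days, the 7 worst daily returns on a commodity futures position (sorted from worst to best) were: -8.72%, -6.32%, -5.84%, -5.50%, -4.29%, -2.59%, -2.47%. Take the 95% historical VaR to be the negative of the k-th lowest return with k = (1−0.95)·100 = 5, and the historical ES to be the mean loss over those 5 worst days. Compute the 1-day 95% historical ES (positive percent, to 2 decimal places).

6.13%

The 5 worst returns sum to -30.67%.
ES = −(-30.67%) / 5 = 6.134% ≈ 6.13%.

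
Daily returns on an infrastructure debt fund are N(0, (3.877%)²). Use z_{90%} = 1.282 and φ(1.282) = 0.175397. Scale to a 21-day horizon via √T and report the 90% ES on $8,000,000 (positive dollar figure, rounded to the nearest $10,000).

σ_{21d} = 3.877% × √21 = 17.767%.
ES multiplier = φ(z)/(1−α) = 0.175397/0.1 = 1.754.
ES = 17.767% × 1.754 = 31.163%; on $8,000,000: $2,493,040.

$2,490,000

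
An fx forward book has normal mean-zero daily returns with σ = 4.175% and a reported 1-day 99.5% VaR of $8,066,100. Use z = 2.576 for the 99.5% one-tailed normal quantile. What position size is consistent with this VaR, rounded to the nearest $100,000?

$75,000,000

VaR as a fraction of value: z·σ = 2.576 × 4.175% = 10.7548%.
Position = $8,066,100 / 0.107548 = $75,000,000.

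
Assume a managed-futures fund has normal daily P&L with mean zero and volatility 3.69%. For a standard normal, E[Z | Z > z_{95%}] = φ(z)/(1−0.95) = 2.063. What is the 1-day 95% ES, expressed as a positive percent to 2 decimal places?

ES = 3.69% × 2.063 = 7.612%.

7.61%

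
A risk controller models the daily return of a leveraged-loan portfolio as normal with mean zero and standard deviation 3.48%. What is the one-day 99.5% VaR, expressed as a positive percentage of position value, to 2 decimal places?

At 99.5% one-sided, z = 2.576.
VaR = z·σ = 2.576 × 3.48% = 8.964%.

8.96%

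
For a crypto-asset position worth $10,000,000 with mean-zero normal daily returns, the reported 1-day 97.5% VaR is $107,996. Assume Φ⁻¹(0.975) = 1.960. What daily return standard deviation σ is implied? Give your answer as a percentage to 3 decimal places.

VaR as a fraction: $107,996 / $10,000,000 = 1.080%.
σ = VaR / z = 1.080% / 1.960 = 0.551%.

0.551%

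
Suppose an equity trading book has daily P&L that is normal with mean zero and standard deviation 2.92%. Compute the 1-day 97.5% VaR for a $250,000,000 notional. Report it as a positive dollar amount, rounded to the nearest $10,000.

$14,310,000

At 97.5% one-sided, z = 1.960.
VaR = z·σ = 1.960 × 2.92% = 5.723%.
On $250,000,000: 0.05723 × $250,000,000 = $14,307,500.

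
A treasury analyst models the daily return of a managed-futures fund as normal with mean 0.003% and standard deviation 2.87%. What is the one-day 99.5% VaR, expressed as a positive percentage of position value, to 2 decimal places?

At 99.5% one-sided, z = 2.576.
VaR = −μ + z·σ = −(0.003%) + 2.576 × 2.87% = 7.390%.

7.39%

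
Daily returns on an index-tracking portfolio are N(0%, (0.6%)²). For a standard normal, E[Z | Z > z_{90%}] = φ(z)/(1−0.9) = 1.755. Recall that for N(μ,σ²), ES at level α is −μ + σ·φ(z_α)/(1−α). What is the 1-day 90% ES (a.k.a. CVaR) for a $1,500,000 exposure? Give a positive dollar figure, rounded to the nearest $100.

ES = 0.6% × 1.755 = 1.053%.
On $1,500,000: 0.01053 × $1,500,000 = $15,795.

$15,800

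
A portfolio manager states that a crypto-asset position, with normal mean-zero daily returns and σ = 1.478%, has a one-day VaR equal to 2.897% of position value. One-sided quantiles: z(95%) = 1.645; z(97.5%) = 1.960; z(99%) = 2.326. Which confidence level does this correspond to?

97.5%

Implied z = VaR/σ = 2.897 / 1.478 = 1.960.
This matches z(97.5%) = 1.960.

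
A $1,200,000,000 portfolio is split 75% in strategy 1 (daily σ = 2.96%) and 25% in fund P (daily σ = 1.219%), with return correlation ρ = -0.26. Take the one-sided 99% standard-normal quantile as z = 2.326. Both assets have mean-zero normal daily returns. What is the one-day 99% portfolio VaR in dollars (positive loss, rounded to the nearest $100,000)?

σ_p² = 0.75²·2.96² + 0.25²·1.219² + 2·-0.26·0.75·0.25·2.96·1.219 = 4.6695 (%²).
σ_p = √4.6695 = 2.161%.
VaR = 2.326 × 2.161% = 5.026%; on $1,200,000,000 that is $60,312,000.

$60,300,000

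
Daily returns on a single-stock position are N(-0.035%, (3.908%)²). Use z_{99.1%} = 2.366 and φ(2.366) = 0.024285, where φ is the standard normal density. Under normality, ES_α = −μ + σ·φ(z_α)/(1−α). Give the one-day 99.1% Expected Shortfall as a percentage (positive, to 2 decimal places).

10.58%

Tail multiplier: φ(z)/(1−α) = 0.024285 / 0.009 = 2.698.
ES = −(-0.035%) + 3.908% × 2.698 = 10.579%.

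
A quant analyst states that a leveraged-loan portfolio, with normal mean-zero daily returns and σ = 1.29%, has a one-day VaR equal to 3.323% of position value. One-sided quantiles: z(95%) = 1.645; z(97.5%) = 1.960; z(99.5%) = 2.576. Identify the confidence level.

99.5%

Implied z = VaR/σ = 3.323 / 1.29 = 2.576.
This matches z(99.5%) = 2.576.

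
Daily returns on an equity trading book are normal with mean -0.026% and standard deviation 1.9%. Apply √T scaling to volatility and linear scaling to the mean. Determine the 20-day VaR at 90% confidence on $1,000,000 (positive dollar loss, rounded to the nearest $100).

At 90%, z = 1.282.
σ_{20d} = 1.9% × √20 = 8.497%; μ_{20d} = 20 × -0.026% = -0.520%.
VaR = −(-0.520%) + 1.282 × 8.497% = 11.413%.
On $1,000,000: 0.11413 × $1,000,000 = $114,130.

$114,100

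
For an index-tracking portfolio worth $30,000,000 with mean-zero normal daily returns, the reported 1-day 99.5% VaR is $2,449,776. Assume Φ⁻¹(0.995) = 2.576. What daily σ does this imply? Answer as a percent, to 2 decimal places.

VaR as a fraction: $2,449,776 / $30,000,000 = 8.166%.
σ = VaR / z = 8.166% / 2.576 = 3.170%.

3.17%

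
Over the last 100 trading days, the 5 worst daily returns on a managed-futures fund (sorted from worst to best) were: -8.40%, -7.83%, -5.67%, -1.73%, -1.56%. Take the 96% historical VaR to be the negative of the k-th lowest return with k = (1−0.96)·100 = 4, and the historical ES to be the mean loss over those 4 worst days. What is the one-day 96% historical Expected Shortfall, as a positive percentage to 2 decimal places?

5.91%

The 4 worst returns sum to -23.63%.
ES = −(-23.63%) / 4 = 5.9075% ≈ 5.91%.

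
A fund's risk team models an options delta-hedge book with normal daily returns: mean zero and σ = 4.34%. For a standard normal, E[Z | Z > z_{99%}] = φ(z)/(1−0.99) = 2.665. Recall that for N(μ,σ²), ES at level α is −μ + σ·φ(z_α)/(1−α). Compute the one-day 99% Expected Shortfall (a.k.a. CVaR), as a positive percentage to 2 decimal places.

11.57%

ES = 4.34% × 2.665 = 11.566%.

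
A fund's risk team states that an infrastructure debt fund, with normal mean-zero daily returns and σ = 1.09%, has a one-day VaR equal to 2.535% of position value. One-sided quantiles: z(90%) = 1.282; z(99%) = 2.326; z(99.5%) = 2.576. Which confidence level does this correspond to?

99%

Implied z = VaR/σ = 2.535 / 1.09 = 2.326.
This matches z(99%) = 2.326.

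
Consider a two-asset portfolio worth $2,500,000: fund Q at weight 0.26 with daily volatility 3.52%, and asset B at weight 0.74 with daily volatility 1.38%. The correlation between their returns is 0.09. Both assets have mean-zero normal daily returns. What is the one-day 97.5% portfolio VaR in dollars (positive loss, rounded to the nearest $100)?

σ_p² = 0.26²·3.52² + 0.74²·1.38² + 2·0.09·0.26·0.74·3.52·1.38 = 2.0487 (%²).
σ_p = √2.0487 = 1.431%.
At 97.5%, z = 1.960.
VaR = 1.960 × 1.431% = 2.805%; on $2,500,000 that is $70,125.

$70,100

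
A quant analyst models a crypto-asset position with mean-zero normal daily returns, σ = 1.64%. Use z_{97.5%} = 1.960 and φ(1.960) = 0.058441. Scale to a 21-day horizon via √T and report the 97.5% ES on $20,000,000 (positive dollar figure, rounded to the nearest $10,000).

$3,510,000

σ_{21d} = 1.64% × √21 = 7.515%.
ES multiplier = φ(z)/(1−α) = 0.058441/0.025 = 2.338.
ES = 7.515% × 2.338 = 17.570%; on $20,000,000: $3,514,000.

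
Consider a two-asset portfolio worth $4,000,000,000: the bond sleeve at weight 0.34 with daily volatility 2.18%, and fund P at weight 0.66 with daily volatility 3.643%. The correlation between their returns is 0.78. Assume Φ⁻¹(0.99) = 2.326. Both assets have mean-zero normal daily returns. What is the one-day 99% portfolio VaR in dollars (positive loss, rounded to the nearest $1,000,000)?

σ_p² = 0.34²·2.18² + 0.66²·3.643² + 2·0.78·0.34·0.66·2.18·3.643 = 9.1105 (%²).
σ_p = √9.1105 = 3.018%.
VaR = 2.326 × 3.018% = 7.020%; on $4,000,000,000 that is $280,800,000.

$281,000,000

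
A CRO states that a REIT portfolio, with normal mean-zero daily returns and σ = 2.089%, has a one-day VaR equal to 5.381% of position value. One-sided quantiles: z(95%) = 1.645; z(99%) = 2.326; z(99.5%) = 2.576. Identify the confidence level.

Implied z = VaR/σ = 5.381 / 2.089 = 2.576.
This matches z(99.5%) = 2.576.

99.5%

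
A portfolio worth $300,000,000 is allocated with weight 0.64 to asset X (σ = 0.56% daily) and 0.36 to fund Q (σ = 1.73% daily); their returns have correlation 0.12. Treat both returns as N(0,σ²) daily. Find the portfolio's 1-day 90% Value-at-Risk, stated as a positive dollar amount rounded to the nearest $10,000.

σ_p² = 0.64²·0.56² + 0.36²·1.73² + 2·0.12·0.64·0.36·0.56·1.73 = 0.5699 (%²).
σ_p = √0.5699 = 0.755%.
At 90%, z = 1.282.
VaR = 1.282 × 0.755% = 0.968%; on $300,000,000 that is $2,904,000.

$2,900,000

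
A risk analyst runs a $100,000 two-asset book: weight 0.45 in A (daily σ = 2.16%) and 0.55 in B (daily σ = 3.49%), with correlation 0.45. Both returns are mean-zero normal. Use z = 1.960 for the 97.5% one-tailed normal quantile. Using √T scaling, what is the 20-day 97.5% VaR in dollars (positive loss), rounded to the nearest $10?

σ_p = √(0.45²·2.16² + 0.55²·3.49² + 2·0.45·0.45·0.55·2.16·3.49) = 2.512%.
σ_{20d} = 2.512% × √20 = 11.234%.
VaR = 1.960 × 11.234% = 22.019%; on $100,000 that is $22,019.

$22,020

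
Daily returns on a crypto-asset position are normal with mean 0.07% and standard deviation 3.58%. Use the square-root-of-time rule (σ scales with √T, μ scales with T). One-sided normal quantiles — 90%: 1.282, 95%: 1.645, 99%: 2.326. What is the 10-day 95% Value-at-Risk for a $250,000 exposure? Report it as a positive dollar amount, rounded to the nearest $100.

$44,800

σ_{10d} = 3.58% × √10 = 11.321%; μ_{10d} = 10 × 0.07% = 0.700%.
VaR = −(0.700%) + 1.645 × 11.321% = 17.923%.
On $250,000: 0.17923 × $250,000 = $44,807.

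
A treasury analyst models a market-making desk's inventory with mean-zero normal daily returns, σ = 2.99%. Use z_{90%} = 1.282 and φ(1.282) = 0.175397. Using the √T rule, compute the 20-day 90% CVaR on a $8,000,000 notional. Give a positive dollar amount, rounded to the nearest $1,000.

$1,876,000

σ_{20d} = 2.99% × √20 = 13.372%.
ES multiplier = φ(z)/(1−α) = 0.175397/0.1 = 1.754.
ES = 13.372% × 1.754 = 23.454%; on $8,000,000: $1,876,320.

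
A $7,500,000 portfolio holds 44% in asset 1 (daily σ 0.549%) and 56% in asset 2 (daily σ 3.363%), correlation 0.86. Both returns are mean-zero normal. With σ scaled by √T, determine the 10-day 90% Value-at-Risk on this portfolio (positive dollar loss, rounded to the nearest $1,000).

σ_p = √(0.44²·0.549² + 0.56²·3.363² + 2·0.86·0.44·0.56·0.549·3.363) = 2.095%.
σ_{10d} = 2.095% × √10 = 6.625%.
z(90%) = 1.282.
VaR = 1.282 × 6.625% = 8.493%; on $7,500,000 that is $636,975.

$637,000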